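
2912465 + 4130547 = 7043012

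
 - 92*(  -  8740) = 804080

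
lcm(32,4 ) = 32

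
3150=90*35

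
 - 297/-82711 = 297/82711 = 0.00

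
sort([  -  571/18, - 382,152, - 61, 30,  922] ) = [  -  382, - 61, -571/18,  30, 152, 922]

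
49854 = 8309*6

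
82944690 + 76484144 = 159428834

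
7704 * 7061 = 54397944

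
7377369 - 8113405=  - 736036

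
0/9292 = 0 = 0.00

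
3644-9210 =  - 5566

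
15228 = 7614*2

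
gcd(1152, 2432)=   128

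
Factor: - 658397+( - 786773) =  - 1445170   =  - 2^1*5^1* 17^1 *8501^1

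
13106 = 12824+282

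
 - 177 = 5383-5560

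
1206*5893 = 7106958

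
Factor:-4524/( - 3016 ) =3/2 = 2^( - 1)*3^1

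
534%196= 142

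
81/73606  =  81/73606= 0.00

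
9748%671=354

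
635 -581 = 54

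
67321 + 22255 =89576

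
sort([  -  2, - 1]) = [ - 2, - 1]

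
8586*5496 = 47188656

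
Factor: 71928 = 2^3*3^5*37^1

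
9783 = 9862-79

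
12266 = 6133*2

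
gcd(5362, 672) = 14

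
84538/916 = 42269/458 =92.29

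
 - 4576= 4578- 9154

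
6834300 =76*89925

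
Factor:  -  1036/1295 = - 2^2*5^( - 1)= -  4/5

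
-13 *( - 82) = 1066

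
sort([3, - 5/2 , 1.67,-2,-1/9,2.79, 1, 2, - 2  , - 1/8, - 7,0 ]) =[-7, - 5/2, - 2, - 2, - 1/8, - 1/9, 0, 1,1.67, 2, 2.79, 3] 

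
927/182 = 927/182 =5.09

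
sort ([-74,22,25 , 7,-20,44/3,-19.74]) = [ - 74, - 20,- 19.74,7, 44/3, 22, 25] 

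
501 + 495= 996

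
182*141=25662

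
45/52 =45/52 = 0.87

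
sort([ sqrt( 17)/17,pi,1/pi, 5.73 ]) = [ sqrt( 17)/17, 1/pi,pi,5.73]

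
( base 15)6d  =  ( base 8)147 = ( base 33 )34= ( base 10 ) 103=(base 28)3j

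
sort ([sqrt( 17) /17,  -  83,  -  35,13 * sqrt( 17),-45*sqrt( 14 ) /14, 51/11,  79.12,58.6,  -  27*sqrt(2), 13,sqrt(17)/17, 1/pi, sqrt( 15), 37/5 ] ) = [  -  83, -27*sqrt( 2), - 35,  -  45*sqrt( 14)/14, sqrt( 17)/17,sqrt( 17)/17 , 1/pi,sqrt(  15) , 51/11,  37/5, 13, 13*sqrt(17), 58.6, 79.12]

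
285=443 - 158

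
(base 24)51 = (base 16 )79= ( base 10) 121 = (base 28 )49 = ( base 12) a1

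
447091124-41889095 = 405202029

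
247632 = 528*469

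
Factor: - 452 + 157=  - 295 = -  5^1*59^1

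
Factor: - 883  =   - 883^1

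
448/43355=448/43355 = 0.01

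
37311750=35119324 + 2192426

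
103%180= 103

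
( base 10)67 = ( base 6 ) 151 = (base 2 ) 1000011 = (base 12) 57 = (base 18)3d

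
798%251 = 45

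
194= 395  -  201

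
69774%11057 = 3432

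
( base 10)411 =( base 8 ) 633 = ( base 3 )120020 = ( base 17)173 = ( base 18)14f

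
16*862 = 13792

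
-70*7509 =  - 525630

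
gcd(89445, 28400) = 5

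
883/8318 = 883/8318 = 0.11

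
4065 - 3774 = 291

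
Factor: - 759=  - 3^1*11^1*23^1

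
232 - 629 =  - 397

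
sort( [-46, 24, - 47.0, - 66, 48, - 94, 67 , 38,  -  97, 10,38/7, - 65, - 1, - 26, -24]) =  [ -97  , -94, - 66, - 65, - 47.0,- 46,-26, - 24 ,-1, 38/7, 10, 24,38 , 48 , 67 ] 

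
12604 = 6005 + 6599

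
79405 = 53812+25593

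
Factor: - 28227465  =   - 3^2*5^1*7^1 * 89611^1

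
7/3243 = 7/3243 = 0.00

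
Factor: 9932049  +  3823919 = 13755968 = 2^6*59^1*3643^1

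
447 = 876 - 429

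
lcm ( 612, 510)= 3060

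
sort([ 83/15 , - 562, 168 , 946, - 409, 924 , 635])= [-562, - 409,83/15 , 168, 635, 924, 946]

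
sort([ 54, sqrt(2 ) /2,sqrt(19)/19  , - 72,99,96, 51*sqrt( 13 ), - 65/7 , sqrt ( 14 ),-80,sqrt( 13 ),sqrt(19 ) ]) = [ - 80,-72, - 65/7, sqrt(19 ) /19, sqrt(2) /2,sqrt(13),  sqrt(14),sqrt(19 ),54,  96,99,51*sqrt(13) ]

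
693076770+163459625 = 856536395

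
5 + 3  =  8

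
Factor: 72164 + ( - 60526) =2^1 * 11^1*23^2 = 11638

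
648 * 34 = 22032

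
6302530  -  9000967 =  - 2698437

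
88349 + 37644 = 125993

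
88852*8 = 710816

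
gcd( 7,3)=1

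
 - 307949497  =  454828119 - 762777616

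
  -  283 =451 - 734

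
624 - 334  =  290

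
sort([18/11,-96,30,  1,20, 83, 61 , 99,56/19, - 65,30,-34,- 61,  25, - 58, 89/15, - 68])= [ - 96, - 68, - 65,  -  61, - 58,-34,1 , 18/11,  56/19,89/15,20, 25,30,  30,61,83, 99]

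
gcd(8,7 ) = 1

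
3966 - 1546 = 2420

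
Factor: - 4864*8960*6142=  - 2^17* 5^1*7^1*19^1*37^1*83^1 = -267677204480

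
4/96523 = 4/96523 = 0.00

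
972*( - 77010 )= - 74853720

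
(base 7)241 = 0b1111111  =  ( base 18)71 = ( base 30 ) 47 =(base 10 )127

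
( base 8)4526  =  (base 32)2AM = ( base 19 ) 6bf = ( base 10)2390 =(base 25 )3KF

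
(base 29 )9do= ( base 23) F1C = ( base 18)16ae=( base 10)7970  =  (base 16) 1F22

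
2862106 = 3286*871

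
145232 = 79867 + 65365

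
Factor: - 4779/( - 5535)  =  177/205 = 3^1*5^( - 1)*41^( - 1)*59^1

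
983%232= 55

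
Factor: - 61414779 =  - 3^1*29^1 *727^1 * 971^1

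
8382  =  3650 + 4732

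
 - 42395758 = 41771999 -84167757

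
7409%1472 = 49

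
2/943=2/943 = 0.00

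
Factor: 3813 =3^1*31^1*41^1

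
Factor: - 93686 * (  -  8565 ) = 2^1*3^1*5^1 * 139^1*337^1*571^1  =  802420590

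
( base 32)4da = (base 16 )11AA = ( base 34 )3V0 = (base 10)4522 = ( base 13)209B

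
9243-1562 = 7681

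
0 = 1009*0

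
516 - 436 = 80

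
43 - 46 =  - 3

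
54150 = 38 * 1425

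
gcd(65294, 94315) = 1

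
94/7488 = 47/3744 = 0.01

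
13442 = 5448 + 7994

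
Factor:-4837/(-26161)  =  7^1*691^1 * 26161^( - 1)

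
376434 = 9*41826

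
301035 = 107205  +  193830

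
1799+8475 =10274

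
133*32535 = 4327155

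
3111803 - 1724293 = 1387510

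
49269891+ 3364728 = 52634619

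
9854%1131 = 806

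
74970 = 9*8330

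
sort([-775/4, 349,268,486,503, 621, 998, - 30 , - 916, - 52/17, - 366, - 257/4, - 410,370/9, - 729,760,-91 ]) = [ - 916, - 729, - 410, - 366 ,-775/4, - 91, - 257/4,- 30, - 52/17, 370/9,268,349,486,503, 621,760,998 ] 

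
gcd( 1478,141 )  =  1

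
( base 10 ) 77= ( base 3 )2212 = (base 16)4d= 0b1001101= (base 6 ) 205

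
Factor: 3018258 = 2^1*3^2*73^1*2297^1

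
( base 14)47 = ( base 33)1U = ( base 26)2b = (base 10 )63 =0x3f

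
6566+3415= 9981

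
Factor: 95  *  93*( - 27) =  - 238545 = - 3^4*5^1 * 19^1*31^1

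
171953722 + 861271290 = 1033225012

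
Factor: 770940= 2^2*3^2 *5^1*4283^1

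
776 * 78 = 60528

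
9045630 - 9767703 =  - 722073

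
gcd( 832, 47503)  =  1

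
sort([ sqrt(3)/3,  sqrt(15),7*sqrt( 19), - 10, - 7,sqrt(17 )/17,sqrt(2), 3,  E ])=[ - 10,-7,sqrt( 17) /17,  sqrt(3 ) /3,sqrt( 2),E, 3,  sqrt(15) , 7*sqrt( 19) ]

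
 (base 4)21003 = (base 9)713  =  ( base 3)210110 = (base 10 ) 579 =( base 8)1103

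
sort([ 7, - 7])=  [  -  7,7]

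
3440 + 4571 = 8011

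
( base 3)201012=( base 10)518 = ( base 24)le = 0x206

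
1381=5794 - 4413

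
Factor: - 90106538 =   -  2^1*29^1*1553561^1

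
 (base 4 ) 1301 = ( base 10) 113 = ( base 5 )423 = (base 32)3H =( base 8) 161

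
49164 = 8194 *6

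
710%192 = 134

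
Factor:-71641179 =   -  3^4*17^1*52027^1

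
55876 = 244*229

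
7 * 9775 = 68425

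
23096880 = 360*64158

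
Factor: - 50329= - 50329^1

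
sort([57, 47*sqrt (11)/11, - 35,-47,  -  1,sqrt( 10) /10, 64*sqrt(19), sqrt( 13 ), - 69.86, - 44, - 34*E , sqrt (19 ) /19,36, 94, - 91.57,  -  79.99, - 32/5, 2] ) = [-34  *E, - 91.57, - 79.99, - 69.86 ,-47,-44, - 35,-32/5,-1 , sqrt( 19)/19, sqrt( 10 ) /10, 2, sqrt( 13), 47*sqrt(11) /11, 36,57, 94, 64*sqrt( 19)] 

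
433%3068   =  433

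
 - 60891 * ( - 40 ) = 2435640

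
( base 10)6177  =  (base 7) 24003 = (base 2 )1100000100001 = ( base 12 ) 36A9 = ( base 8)14041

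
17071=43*397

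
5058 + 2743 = 7801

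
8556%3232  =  2092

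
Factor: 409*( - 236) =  -2^2*59^1*409^1= - 96524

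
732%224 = 60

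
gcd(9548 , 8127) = 7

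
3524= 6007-2483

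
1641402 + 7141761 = 8783163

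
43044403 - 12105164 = 30939239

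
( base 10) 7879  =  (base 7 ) 31654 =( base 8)17307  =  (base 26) BH1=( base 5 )223004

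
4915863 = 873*5631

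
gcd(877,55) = 1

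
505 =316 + 189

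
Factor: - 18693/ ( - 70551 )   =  31/117= 3^ ( - 2 )*13^( - 1 )*31^1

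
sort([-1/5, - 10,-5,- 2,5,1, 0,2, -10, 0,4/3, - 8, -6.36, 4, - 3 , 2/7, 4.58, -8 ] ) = [ - 10, - 10, - 8, - 8 ,-6.36, - 5, - 3, - 2, - 1/5,0,0, 2/7,1,4/3,2, 4,4.58,5]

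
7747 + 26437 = 34184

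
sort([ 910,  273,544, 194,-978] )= [ - 978, 194, 273, 544, 910]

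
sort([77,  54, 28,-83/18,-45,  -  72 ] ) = [ - 72 , - 45, - 83/18,28,  54,77] 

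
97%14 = 13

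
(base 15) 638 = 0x57B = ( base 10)1403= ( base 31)1E8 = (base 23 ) 2F0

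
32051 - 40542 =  - 8491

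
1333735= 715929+617806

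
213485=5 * 42697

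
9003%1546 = 1273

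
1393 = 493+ 900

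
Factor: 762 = 2^1 * 3^1*127^1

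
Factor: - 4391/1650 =  -  2^( - 1)*3^( - 1)* 5^ ( - 2 ) * 11^( - 1) * 4391^1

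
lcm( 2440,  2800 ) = 170800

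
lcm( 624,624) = 624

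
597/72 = 199/24= 8.29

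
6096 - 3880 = 2216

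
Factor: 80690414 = 2^1*7^1*37^1*155773^1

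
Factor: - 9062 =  - 2^1*23^1*197^1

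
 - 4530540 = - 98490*46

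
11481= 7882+3599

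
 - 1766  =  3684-5450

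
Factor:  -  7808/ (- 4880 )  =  2^3*5^(-1 ) = 8/5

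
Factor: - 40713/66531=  -41^1*67^( - 1) =- 41/67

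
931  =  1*931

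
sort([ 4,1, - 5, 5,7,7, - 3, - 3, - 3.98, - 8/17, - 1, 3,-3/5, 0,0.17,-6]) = [-6, - 5, - 3.98, - 3, -3,  -  1 , - 3/5, - 8/17,0,0.17,1,  3,  4,  5, 7,7]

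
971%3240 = 971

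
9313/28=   332 + 17/28=332.61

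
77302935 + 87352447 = 164655382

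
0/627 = 0 = 0.00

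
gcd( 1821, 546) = 3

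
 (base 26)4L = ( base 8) 175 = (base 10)125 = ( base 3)11122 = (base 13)98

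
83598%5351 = 3333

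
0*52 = 0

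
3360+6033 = 9393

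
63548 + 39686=103234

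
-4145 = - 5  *829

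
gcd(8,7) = 1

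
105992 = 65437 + 40555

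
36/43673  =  36/43673   =  0.00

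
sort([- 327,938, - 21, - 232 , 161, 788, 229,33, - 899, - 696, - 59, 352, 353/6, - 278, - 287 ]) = [ - 899, - 696, - 327, - 287, - 278, - 232, - 59, - 21 , 33,353/6, 161 , 229, 352, 788, 938]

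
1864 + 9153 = 11017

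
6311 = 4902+1409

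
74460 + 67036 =141496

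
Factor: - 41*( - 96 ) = 3936=2^5*3^1 * 41^1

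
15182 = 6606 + 8576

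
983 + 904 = 1887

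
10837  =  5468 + 5369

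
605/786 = 605/786=0.77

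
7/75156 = 7/75156= 0.00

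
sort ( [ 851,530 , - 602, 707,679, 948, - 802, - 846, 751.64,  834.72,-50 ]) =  [  -  846, - 802,  -  602 , - 50, 530,679,  707 , 751.64,834.72, 851, 948 ] 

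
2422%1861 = 561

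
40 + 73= 113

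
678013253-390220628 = 287792625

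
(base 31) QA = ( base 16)330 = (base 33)OO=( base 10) 816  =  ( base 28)114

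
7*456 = 3192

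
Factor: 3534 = 2^1*3^1*19^1*31^1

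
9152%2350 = 2102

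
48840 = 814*60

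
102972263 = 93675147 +9297116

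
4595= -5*( -919)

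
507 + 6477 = 6984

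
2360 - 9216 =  - 6856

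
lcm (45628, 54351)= 3695868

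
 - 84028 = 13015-97043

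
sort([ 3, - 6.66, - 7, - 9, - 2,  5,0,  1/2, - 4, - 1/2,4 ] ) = [-9 ,- 7, - 6.66, - 4,-2, - 1/2,  0,1/2, 3,  4, 5 ]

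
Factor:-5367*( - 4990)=26781330 = 2^1*3^1 *5^1 * 499^1*1789^1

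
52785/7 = 7540 + 5/7  =  7540.71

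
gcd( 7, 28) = 7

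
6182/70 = 3091/35 =88.31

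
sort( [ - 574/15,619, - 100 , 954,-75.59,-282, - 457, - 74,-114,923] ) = [ - 457, -282, -114 , - 100  ,-75.59,-74, - 574/15,619, 923,954]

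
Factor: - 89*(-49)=7^2*89^1 = 4361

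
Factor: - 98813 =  - 11^1*13^1*691^1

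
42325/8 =42325/8= 5290.62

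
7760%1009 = 697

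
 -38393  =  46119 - 84512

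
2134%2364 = 2134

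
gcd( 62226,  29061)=9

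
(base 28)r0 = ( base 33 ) MU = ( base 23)19K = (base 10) 756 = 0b1011110100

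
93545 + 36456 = 130001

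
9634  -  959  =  8675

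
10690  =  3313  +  7377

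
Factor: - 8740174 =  - 2^1 * 4370087^1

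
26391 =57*463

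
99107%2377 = 1650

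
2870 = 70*41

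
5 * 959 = 4795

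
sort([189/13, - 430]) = [ - 430, 189/13 ]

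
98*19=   1862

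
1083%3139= 1083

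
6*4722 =28332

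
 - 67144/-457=146 + 422/457 = 146.92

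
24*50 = 1200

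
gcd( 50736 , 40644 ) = 12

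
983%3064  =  983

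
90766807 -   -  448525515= 539292322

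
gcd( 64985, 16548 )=1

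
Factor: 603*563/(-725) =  - 3^2*5^( - 2 )*29^(- 1 )*67^1*563^1 = -  339489/725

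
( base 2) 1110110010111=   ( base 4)1312113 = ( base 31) 7rb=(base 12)4473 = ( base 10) 7575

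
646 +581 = 1227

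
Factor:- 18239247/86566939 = -3^2 * 13^1 * 37^( - 1)*307^( - 1 ) * 7621^(-1 )*155891^1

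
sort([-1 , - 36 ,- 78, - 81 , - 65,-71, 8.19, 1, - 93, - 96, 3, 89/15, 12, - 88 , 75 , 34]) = [ - 96, - 93, -88, - 81, - 78, - 71 , - 65,- 36, - 1, 1, 3,89/15,8.19, 12, 34, 75] 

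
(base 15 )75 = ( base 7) 215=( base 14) 7c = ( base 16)6e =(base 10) 110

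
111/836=111/836= 0.13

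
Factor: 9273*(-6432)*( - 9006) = 537153287616 = 2^6*3^3*11^1 *19^1*  67^1*79^1*281^1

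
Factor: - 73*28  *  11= - 2^2 * 7^1*11^1*73^1=   -22484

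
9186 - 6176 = 3010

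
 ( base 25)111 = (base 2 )1010001011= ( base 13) 3B1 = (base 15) 2D6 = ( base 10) 651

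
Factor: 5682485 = 5^1*71^1 * 16007^1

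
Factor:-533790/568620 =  - 659/702 = -2^ ( - 1)*3^( - 3 )*13^( - 1 )*659^1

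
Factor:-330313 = -330313^1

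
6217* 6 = 37302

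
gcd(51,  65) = 1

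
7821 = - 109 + 7930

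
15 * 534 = 8010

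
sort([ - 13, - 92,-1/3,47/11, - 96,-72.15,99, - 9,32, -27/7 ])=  [  -  96,-92,-72.15,-13,- 9,- 27/7, - 1/3,47/11, 32,99 ]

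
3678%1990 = 1688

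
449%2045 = 449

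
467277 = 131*3567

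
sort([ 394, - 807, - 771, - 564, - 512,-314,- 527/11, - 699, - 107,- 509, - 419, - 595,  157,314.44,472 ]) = [ - 807, - 771 , - 699, -595, - 564, -512,-509, - 419, - 314, - 107, - 527/11,157,314.44, 394, 472] 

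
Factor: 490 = 2^1*5^1*7^2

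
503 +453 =956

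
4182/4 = 2091/2 = 1045.50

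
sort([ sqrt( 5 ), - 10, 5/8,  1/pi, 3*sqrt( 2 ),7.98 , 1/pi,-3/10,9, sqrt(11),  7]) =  [ - 10, - 3/10,1/pi,1/pi, 5/8, sqrt( 5),sqrt( 11), 3*sqrt( 2 ),7,7.98,  9]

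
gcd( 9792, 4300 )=4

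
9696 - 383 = 9313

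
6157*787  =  4845559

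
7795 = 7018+777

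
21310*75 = 1598250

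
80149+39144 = 119293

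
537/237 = 2 + 21/79 = 2.27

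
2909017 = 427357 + 2481660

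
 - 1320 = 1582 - 2902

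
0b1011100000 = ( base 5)10421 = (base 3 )1000021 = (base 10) 736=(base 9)1007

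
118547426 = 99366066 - -19181360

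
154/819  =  22/117 = 0.19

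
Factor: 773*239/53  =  184747/53  =  53^(-1) * 239^1 *773^1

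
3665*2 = 7330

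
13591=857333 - 843742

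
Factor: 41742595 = 5^1*8348519^1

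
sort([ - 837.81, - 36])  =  [ - 837.81, - 36]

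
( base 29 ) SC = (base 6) 3452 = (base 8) 1470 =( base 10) 824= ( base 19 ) 257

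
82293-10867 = 71426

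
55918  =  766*73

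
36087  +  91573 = 127660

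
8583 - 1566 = 7017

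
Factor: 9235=5^1*1847^1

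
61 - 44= 17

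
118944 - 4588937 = - 4469993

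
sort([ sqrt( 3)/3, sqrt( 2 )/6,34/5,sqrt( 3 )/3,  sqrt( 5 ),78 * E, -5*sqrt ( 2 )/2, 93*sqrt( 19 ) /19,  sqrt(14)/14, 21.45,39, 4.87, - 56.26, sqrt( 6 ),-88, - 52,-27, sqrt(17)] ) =[ - 88,  -  56.26, -52,-27, - 5*sqrt( 2)/2, sqrt( 2 )/6, sqrt(14 ) /14,sqrt(3 )/3,  sqrt ( 3 )/3,  sqrt( 5), sqrt( 6 ), sqrt(17 ), 4.87, 34/5,93*sqrt ( 19 )/19,21.45,39,  78*E ]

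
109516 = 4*27379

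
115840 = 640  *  181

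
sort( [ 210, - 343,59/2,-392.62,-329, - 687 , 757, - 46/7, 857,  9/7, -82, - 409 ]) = [ - 687, - 409, - 392.62, - 343, - 329, - 82, - 46/7,9/7,59/2 , 210,757,857] 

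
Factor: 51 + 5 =56 = 2^3 * 7^1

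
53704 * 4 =214816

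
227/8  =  227/8 =28.38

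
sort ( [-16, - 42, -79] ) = [-79,-42, - 16]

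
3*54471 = 163413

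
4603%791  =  648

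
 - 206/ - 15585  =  206/15585= 0.01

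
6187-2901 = 3286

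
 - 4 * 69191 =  - 276764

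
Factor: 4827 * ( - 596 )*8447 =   -  2^2*3^1*149^1*1609^1*8447^1= - 24301106724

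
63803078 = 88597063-24793985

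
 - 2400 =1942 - 4342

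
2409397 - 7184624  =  -4775227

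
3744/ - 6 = -624+0/1 = -624.00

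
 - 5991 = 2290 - 8281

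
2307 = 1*2307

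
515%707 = 515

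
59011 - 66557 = -7546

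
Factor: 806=2^1*13^1*31^1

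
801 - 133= 668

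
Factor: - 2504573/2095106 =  - 2^( - 1)*13^(-1 )*61^( - 1)*  229^1*1321^( - 1) * 10937^1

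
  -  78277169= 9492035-87769204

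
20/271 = 20/271 =0.07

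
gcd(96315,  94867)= 1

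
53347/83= 53347/83= 642.73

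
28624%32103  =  28624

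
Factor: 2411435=5^1*13^1*23^1*1613^1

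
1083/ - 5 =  - 1083/5 = - 216.60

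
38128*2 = 76256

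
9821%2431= 97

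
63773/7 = 63773/7 = 9110.43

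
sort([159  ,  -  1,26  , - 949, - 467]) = [  -  949 , - 467, - 1,26,159]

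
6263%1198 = 273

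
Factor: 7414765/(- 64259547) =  - 3^( - 1 )*5^1*11^( -1 )*353^1*4201^1*1947259^( - 1)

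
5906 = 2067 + 3839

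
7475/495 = 1495/99 = 15.10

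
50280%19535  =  11210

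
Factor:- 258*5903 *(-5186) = 7898143164 = 2^2 * 3^1*43^1*2593^1*5903^1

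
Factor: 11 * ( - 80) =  - 880 = - 2^4 * 5^1 * 11^1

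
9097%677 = 296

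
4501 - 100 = 4401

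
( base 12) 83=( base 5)344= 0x63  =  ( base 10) 99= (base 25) 3O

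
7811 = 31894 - 24083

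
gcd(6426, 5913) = 27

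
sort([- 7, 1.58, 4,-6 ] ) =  [  -  7, - 6, 1.58 , 4 ]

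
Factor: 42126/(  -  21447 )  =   - 14042/7149 =- 2^1*3^( - 1)*7^1*17^1*59^1*2383^( - 1)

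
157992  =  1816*87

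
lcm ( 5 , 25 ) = 25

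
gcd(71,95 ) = 1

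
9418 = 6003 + 3415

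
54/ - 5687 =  - 1 + 5633/5687 = - 0.01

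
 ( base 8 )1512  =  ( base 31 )r5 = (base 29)101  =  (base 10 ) 842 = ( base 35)O2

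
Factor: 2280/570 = 2^2 = 4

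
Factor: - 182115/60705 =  - 3^1=- 3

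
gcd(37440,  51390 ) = 90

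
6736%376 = 344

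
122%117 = 5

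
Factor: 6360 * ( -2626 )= -16701360 =- 2^4 * 3^1*5^1 * 13^1*53^1*101^1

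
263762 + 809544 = 1073306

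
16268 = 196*83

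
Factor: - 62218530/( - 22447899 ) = 2^1*3^2 * 5^1*11^1 *719^( - 1 ) * 3469^(  -  1)*6983^1 = 6913170/2494211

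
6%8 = 6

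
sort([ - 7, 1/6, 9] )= [ - 7,1/6,9] 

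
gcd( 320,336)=16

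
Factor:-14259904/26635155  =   - 2^6 * 3^( - 1)*5^(-1)*181^1*199^(-1 )*1231^1 *8923^ ( - 1)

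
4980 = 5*996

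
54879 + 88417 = 143296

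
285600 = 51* 5600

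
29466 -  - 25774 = 55240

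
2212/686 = 158/49 = 3.22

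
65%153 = 65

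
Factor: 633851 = 61^1*10391^1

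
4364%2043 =278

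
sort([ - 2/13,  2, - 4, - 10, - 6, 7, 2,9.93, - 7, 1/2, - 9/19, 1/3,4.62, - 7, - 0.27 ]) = [ - 10,- 7, - 7, - 6,  -  4, - 9/19, - 0.27, - 2/13,1/3,1/2,  2, 2, 4.62, 7,9.93] 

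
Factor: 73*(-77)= -5621= - 7^1*11^1*73^1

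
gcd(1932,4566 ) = 6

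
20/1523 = 20/1523 = 0.01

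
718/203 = 3 + 109/203 = 3.54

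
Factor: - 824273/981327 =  - 3^(-1) * 83^1*109^( - 1)*3001^ (  -  1 ) *9931^1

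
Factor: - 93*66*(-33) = 2^1 * 3^3*11^2 * 31^1  =  202554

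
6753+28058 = 34811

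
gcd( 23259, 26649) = 3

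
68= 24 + 44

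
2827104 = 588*4808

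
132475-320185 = -187710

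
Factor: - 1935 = - 3^2*5^1*43^1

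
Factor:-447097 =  - 7^1 * 23^1*2777^1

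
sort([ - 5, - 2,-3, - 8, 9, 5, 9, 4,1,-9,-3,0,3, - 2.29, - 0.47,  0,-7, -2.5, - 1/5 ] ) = [ - 9, - 8, - 7,-5,  -  3, - 3,-2.5, - 2.29,- 2 ,-0.47,-1/5, 0,0, 1, 3,4  ,  5, 9, 9]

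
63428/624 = 101+101/156 = 101.65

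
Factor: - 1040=-2^4 * 5^1*13^1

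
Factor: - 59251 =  - 193^1*  307^1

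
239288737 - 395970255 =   -  156681518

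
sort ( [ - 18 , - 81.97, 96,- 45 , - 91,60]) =[ - 91, - 81.97,-45, - 18,  60,96]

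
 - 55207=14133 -69340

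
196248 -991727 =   -  795479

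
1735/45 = 38 + 5/9  =  38.56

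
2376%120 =96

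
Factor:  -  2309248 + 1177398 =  - 1131850 = - 2^1*5^2 * 22637^1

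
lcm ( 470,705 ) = 1410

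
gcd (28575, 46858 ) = 1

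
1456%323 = 164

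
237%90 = 57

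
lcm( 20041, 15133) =741517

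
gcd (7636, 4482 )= 166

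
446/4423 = 446/4423 = 0.10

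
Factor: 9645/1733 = 3^1*5^1*643^1*1733^(-1)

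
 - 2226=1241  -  3467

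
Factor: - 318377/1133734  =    -  2^( - 1)*7^ (-1 )*47^(-1 )*1723^( - 1 )*318377^1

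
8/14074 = 4/7037 = 0.00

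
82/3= 82/3  =  27.33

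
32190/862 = 16095/431 = 37.34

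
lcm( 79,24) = 1896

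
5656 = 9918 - 4262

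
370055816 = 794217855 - 424162039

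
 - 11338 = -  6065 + -5273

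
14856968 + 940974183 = 955831151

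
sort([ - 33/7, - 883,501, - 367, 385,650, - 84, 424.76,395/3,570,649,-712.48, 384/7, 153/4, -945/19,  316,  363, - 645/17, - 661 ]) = [ - 883, - 712.48, - 661, - 367, - 84, - 945/19, - 645/17, - 33/7 , 153/4,  384/7,395/3,316,363,385,424.76,501, 570, 649,  650]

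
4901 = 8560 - 3659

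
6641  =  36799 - 30158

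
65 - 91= - 26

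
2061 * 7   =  14427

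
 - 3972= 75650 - 79622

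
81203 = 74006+7197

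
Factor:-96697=  -  96697^1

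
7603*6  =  45618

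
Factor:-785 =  - 5^1*157^1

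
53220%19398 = 14424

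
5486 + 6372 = 11858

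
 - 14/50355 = - 14/50355 =- 0.00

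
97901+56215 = 154116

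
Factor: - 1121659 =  - 7^2 * 11^1 *2081^1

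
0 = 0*74194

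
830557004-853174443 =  - 22617439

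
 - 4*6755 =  - 27020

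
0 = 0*7865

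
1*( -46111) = - 46111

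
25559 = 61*419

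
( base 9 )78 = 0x47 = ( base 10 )71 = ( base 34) 23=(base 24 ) 2n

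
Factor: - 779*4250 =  - 3310750 =-2^1 * 5^3*17^1 * 19^1  *  41^1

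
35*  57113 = 1998955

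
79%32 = 15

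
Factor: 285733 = 7^1*40819^1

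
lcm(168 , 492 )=6888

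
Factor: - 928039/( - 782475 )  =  3^ ( - 1 )*5^ ( - 2 )*7^1 * 233^1*569^1*10433^( - 1 )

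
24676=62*398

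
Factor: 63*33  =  3^3*7^1*11^1= 2079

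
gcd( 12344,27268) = 4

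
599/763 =599/763=0.79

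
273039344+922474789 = 1195514133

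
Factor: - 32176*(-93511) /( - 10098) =-2^3*3^(  -  3 )*17^(-1)*2011^1 * 8501^1 = -136764088/459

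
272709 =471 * 579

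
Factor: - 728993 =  - 728993^1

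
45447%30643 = 14804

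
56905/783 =56905/783 =72.68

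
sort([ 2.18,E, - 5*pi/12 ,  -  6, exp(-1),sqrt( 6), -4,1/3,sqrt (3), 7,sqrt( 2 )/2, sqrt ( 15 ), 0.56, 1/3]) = [ - 6, - 4 ,-5 * pi/12,1/3,1/3,exp(- 1 ),0.56, sqrt( 2) /2,  sqrt(3),2.18, sqrt ( 6 ),E,sqrt( 15),7]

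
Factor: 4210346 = 2^1*7^1*300739^1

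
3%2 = 1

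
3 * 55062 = 165186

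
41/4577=41/4577  =  0.01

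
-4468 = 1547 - 6015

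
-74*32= - 2368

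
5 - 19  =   - 14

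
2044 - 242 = 1802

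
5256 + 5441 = 10697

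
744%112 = 72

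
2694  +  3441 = 6135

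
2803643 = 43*65201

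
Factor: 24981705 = 3^2*5^1 * 7^1*71^1*1117^1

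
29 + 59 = 88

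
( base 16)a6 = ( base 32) 56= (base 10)166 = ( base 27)64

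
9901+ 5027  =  14928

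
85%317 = 85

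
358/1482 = 179/741 = 0.24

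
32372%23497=8875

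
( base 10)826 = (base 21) 1I7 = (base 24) 1AA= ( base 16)33a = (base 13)4B7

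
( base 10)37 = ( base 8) 45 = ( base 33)14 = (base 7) 52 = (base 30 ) 17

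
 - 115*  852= - 97980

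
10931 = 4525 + 6406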